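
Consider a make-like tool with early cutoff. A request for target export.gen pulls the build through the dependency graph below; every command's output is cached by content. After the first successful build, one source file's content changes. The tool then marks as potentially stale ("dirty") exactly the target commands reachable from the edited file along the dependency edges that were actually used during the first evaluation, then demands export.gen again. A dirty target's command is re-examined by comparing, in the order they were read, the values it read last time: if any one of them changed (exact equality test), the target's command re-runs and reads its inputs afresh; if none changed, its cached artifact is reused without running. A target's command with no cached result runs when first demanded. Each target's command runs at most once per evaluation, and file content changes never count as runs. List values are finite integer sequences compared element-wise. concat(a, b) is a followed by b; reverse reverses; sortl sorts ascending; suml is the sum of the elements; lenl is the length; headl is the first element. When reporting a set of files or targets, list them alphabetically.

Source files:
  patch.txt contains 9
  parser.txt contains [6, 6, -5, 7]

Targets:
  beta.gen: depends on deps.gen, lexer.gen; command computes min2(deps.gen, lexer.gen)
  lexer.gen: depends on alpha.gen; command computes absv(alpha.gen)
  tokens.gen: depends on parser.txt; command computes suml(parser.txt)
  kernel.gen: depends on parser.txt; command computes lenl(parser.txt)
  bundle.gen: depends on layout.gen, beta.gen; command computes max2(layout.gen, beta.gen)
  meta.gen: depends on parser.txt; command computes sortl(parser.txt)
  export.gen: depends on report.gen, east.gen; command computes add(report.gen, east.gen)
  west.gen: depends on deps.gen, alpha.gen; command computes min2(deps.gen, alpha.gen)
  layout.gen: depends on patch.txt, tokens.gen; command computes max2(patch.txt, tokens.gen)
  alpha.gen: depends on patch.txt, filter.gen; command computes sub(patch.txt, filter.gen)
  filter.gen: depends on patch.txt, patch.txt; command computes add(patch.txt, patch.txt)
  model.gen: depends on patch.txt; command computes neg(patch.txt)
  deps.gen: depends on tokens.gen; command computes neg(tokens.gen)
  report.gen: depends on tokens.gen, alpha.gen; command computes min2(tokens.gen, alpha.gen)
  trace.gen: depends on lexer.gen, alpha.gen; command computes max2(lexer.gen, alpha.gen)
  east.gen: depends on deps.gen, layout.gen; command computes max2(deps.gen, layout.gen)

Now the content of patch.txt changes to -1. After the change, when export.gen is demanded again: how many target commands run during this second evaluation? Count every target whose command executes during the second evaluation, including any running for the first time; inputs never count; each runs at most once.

5 target commands run: alpha.gen, export.gen, filter.gen, layout.gen, report.gen.
Note where the cutoff bites: east.gen is checked, finds nothing changed, and keeps its cache.

First demand of the output computes:
  filter.gen = add(9, 9) = 18
  alpha.gen = sub(9, 18) = -9
  tokens.gen = suml([6, 6, -5, 7]) = 14
  deps.gen = neg(14) = -14
  layout.gen = max2(9, 14) = 14
  east.gen = max2(-14, 14) = 14
  report.gen = min2(14, -9) = -9
  export.gen = add(-9, 14) = 5

After the edit, cleaning proceeds:
  filter.gen: a read changed (patch.txt 9->-1; patch.txt 9->-1) — executes, giving -2.
  alpha.gen: a read changed (patch.txt 9->-1; filter.gen 18->-2) — executes, giving 1.
  layout.gen: a read changed (patch.txt 9->-1) — executes, giving 14 — identical to its old value.
  east.gen: dirty, but its reads are unchanged (deps.gen unchanged, layout.gen unchanged); cached 14 stands.
  report.gen: a read changed (alpha.gen -9->1) — executes, giving 1.
  export.gen: a read changed (report.gen -9->1) — executes, giving 15.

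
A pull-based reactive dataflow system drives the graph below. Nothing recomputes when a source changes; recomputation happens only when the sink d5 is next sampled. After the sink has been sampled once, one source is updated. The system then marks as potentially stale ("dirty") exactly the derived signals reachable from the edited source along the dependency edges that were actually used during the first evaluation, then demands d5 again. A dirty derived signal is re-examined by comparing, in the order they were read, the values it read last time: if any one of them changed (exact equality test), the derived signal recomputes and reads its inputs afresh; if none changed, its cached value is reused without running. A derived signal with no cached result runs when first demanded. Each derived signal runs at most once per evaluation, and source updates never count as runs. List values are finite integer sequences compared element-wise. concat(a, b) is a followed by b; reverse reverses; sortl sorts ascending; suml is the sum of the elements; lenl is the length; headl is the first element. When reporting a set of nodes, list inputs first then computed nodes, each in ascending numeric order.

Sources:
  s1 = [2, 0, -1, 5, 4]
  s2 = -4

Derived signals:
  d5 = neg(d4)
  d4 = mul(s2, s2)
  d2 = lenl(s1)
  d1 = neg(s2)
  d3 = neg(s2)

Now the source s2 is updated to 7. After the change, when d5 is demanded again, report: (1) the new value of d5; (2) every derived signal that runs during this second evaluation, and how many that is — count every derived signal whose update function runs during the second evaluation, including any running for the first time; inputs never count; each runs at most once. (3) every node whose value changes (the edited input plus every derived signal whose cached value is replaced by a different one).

First evaluation (everything demanded from the output):
  d4 = mul(-4, -4) = 16
  d5 = neg(16) = -16

Propagation after the edit:
  d4: runs — s2 -4->7; s2 -4->7; result 49.
  d5: runs — d4 16->49; result -49.

New value of d5: -49.
Derived signals that run: d4, d5 — 2 in total.
Values that change: s2, d4, d5.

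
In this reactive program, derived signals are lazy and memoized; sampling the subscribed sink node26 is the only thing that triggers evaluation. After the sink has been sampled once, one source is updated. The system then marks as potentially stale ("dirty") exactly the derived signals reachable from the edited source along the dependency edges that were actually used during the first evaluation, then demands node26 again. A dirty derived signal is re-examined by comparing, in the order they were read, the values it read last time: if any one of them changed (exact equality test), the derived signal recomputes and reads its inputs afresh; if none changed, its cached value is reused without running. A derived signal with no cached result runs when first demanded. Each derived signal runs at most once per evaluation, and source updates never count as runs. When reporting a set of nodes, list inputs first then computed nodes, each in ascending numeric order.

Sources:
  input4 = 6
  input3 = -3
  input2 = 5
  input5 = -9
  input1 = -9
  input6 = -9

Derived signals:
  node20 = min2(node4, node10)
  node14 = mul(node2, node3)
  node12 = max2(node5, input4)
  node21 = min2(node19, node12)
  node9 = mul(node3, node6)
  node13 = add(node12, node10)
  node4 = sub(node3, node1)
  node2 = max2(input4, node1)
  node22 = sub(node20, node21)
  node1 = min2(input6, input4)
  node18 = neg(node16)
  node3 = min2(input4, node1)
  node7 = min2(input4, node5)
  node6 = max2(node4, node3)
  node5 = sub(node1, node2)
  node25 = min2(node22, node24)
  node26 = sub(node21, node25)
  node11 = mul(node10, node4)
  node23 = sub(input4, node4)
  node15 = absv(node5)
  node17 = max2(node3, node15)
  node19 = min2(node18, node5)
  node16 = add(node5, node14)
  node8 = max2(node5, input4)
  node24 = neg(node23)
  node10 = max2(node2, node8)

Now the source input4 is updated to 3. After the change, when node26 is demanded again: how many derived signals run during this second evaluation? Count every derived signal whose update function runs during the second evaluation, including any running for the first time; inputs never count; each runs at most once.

First demand of the output computes:
  node1 = min2(-9, 6) = -9
  node2 = max2(6, -9) = 6
  node3 = min2(6, -9) = -9
  node4 = sub(-9, -9) = 0
  node5 = sub(-9, 6) = -15
  node8 = max2(-15, 6) = 6
  node10 = max2(6, 6) = 6
  node12 = max2(-15, 6) = 6
  node14 = mul(6, -9) = -54
  node16 = add(-15, -54) = -69
  node18 = neg(-69) = 69
  node19 = min2(69, -15) = -15
  node20 = min2(0, 6) = 0
  node21 = min2(-15, 6) = -15
  node22 = sub(0, -15) = 15
  node23 = sub(6, 0) = 6
  node24 = neg(6) = -6
  node25 = min2(15, -6) = -6
  node26 = sub(-15, -6) = -9

After the edit, cleaning proceeds:
  node1: a read changed (input4 6->3) — executes, giving -9 — identical to its old value.
  node2: a read changed (input4 6->3) — executes, giving 3.
  node3: a read changed (input4 6->3) — executes, giving -9 — identical to its old value.
  node4: dirty, but its reads are unchanged (node3 unchanged, node1 unchanged); cached 0 stands.
  node5: a read changed (node2 6->3) — executes, giving -12.
  node8: a read changed (node5 -15->-12; input4 6->3) — executes, giving 3.
  node10: a read changed (node2 6->3; node8 6->3) — executes, giving 3.
  node12: a read changed (node5 -15->-12; input4 6->3) — executes, giving 3.
  node14: a read changed (node2 6->3) — executes, giving -27.
  node16: a read changed (node5 -15->-12; node14 -54->-27) — executes, giving -39.
  node18: a read changed (node16 -69->-39) — executes, giving 39.
  node19: a read changed (node18 69->39; node5 -15->-12) — executes, giving -12.
  node20: a read changed (node10 6->3) — executes, giving 0 — identical to its old value.
  node21: a read changed (node19 -15->-12; node12 6->3) — executes, giving -12.
  node22: a read changed (node21 -15->-12) — executes, giving 12.
  node23: a read changed (input4 6->3) — executes, giving 3.
  node24: a read changed (node23 6->3) — executes, giving -3.
  node25: a read changed (node22 15->12; node24 -6->-3) — executes, giving -3.
  node26: a read changed (node21 -15->-12; node25 -6->-3) — executes, giving -9 — identical to its old value.

Note where the cutoff bites: node4 is checked, finds nothing changed, and keeps its cache.

18 derived signals run: node1, node2, node3, node5, node8, node10, node12, node14, node16, node18, node19, node20, node21, node22, node23, node24, node25, node26.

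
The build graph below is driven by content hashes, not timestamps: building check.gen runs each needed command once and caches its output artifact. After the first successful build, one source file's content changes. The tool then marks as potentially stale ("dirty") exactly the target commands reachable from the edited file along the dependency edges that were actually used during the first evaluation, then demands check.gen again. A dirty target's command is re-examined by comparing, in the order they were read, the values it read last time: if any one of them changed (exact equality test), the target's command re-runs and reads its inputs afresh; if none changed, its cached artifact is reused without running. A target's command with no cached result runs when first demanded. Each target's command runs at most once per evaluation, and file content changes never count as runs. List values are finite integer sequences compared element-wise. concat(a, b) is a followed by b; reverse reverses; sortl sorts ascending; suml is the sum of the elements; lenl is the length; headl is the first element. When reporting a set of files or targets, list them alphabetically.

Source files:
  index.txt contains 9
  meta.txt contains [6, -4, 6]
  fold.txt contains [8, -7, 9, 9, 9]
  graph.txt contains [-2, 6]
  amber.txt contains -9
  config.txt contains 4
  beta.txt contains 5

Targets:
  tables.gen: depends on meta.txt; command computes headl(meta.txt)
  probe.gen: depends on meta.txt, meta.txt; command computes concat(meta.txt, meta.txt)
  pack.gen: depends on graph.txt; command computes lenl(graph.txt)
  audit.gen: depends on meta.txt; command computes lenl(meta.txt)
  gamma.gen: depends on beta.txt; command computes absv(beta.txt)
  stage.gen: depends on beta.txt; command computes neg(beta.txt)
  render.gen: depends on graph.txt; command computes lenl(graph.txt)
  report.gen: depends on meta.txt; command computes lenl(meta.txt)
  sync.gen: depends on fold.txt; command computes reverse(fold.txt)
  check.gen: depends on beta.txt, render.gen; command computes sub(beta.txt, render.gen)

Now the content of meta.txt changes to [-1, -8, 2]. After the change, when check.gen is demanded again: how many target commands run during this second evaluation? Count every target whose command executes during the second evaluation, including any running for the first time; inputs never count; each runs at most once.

Run set: none (0 run).
The important point: nothing the output needs ever reads meta.txt, so the edit is invisible to it.

Initial pass — values computed on the first demand:
  render.gen = lenl([-2, 6]) = 2
  check.gen = sub(5, 2) = 3

Second demand — change propagation:
  no demanded computation ever read meta.txt, so the edit dirties nothing and nothing runs.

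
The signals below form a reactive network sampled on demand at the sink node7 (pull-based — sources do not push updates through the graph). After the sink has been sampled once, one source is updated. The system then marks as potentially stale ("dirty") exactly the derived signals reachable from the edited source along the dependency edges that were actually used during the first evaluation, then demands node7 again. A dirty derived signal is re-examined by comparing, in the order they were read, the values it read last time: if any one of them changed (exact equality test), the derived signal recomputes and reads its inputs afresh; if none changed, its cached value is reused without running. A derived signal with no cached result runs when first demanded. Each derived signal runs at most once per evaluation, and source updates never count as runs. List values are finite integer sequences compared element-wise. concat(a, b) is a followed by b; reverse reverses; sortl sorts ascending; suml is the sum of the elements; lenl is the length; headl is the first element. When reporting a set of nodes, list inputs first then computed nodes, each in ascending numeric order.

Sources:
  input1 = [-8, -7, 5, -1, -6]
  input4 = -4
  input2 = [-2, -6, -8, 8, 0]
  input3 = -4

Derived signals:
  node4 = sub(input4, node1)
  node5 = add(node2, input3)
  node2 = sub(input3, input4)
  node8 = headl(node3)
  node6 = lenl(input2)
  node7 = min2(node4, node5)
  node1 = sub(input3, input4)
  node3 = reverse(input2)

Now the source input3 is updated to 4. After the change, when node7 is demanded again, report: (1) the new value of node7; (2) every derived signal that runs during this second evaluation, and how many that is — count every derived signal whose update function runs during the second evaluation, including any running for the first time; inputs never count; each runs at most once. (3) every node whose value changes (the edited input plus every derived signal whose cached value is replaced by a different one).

Initial pass — values computed on the first demand:
  node1 = sub(-4, -4) = 0
  node2 = sub(-4, -4) = 0
  node4 = sub(-4, 0) = -4
  node5 = add(0, -4) = -4
  node7 = min2(-4, -4) = -4

Second demand — change propagation:
  node1: re-runs because input3 -4->4; new result 8.
  node2: re-runs because input3 -4->4; new result 8.
  node4: re-runs because node1 0->8; new result -12.
  node5: re-runs because node2 0->8; input3 -4->4; new result 12.
  node7: re-runs because node4 -4->-12; node5 -4->12; new result -12.

node7 now evaluates to -12.
Run set: node1, node2, node4, node5, node7 (5 run).
Changed values: input3, node1, node2, node4, node5, node7.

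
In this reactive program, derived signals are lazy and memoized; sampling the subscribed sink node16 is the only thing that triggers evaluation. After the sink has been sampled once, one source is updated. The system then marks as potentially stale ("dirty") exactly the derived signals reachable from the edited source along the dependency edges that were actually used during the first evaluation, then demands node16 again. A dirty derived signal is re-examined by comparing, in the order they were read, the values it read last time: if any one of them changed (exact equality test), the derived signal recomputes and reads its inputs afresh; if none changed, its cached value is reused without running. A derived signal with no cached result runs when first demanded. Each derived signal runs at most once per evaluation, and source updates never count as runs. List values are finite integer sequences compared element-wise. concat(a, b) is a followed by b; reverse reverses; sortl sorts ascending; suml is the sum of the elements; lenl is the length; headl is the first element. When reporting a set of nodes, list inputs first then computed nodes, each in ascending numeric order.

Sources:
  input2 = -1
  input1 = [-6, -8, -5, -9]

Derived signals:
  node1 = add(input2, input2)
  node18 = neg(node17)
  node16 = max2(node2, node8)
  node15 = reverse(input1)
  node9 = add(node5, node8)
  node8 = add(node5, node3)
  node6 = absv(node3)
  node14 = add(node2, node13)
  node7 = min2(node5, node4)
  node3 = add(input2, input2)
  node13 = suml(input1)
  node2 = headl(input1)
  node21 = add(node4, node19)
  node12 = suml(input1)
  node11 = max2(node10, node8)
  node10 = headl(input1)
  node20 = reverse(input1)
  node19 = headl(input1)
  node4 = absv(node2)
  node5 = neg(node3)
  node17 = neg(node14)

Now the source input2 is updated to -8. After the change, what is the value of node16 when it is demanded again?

First demand of the output computes:
  node2 = headl([-6, -8, -5, -9]) = -6
  node3 = add(-1, -1) = -2
  node5 = neg(-2) = 2
  node8 = add(2, -2) = 0
  node16 = max2(-6, 0) = 0

After the edit, cleaning proceeds:
  node3: a read changed (input2 -1->-8; input2 -1->-8) — executes, giving -16.
  node5: a read changed (node3 -2->-16) — executes, giving 16.
  node8: a read changed (node5 2->16; node3 -2->-16) — executes, giving 0 — identical to its old value.
  node16: dirty, but its reads are unchanged (node2 unchanged, node8 unchanged); cached 0 stands.

Note the absorption at node8: it re-runs yet its value is the same, leaving the output's value untouched.

Demanding node16 again yields 0.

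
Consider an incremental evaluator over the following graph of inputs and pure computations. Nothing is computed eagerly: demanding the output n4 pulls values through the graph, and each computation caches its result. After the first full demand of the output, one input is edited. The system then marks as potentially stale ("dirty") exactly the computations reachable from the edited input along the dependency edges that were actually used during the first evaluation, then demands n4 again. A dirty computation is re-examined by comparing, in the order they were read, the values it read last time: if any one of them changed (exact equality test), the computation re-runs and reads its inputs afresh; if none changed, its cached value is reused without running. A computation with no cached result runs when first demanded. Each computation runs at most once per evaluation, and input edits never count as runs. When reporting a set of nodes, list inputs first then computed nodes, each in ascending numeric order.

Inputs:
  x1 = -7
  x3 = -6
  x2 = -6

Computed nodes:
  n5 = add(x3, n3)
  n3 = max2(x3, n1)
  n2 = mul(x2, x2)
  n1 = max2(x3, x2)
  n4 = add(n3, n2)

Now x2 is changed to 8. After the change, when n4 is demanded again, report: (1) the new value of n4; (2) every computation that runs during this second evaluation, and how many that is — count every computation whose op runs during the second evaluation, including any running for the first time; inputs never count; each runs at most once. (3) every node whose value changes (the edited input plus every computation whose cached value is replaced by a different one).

Initial pass — values computed on the first demand:
  n1 = max2(-6, -6) = -6
  n2 = mul(-6, -6) = 36
  n3 = max2(-6, -6) = -6
  n4 = add(-6, 36) = 30

Second demand — change propagation:
  n1: re-runs because x2 -6->8; new result 8.
  n2: re-runs because x2 -6->8; x2 -6->8; new result 64.
  n3: re-runs because n1 -6->8; new result 8.
  n4: re-runs because n3 -6->8; n2 36->64; new result 72.

n4 now evaluates to 72.
Run set: n1, n2, n3, n4 (4 run).
Changed values: x2, n1, n2, n3, n4.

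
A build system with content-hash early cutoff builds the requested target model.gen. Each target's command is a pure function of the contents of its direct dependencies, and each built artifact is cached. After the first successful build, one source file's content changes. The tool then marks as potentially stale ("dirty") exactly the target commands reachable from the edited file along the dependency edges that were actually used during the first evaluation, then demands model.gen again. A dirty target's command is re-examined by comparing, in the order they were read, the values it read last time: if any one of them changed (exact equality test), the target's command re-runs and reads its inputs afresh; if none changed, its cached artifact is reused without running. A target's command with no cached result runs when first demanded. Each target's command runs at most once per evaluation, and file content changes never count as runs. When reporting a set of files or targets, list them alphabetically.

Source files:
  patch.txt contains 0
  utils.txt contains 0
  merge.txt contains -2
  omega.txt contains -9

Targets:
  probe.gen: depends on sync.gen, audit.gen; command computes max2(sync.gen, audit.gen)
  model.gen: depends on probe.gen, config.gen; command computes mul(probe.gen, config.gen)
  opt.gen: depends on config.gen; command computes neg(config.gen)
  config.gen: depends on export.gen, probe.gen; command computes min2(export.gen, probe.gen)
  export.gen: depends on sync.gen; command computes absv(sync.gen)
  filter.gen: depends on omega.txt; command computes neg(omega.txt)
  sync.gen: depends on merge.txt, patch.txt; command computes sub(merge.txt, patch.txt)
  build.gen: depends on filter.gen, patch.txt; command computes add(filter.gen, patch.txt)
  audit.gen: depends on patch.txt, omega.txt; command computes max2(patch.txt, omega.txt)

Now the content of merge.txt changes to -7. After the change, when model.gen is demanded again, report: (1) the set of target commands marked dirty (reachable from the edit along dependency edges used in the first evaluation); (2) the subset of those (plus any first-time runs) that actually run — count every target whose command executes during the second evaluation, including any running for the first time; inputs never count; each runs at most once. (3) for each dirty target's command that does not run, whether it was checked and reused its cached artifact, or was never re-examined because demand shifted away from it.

Marked dirty: config.gen, export.gen, model.gen, probe.gen, sync.gen.
Target commands that run: config.gen, export.gen, probe.gen, sync.gen — 4 in total.
Checked but reused from cache: model.gen.
Key observation: the cutoff stops propagation at model.gen — its inputs' values are unchanged, so it reuses its cache.

First evaluation (everything demanded from the output):
  audit.gen = max2(0, -9) = 0
  sync.gen = sub(-2, 0) = -2
  export.gen = absv(-2) = 2
  probe.gen = max2(-2, 0) = 0
  config.gen = min2(2, 0) = 0
  model.gen = mul(0, 0) = 0

Propagation after the edit:
  sync.gen: runs — merge.txt -2->-7; result -7.
  export.gen: runs — sync.gen -2->-7; result 7.
  probe.gen: runs — sync.gen -2->-7; result 0 (same value as before).
  config.gen: runs — export.gen 2->7; result 0 (same value as before).
  model.gen: checked — values it read are unchanged (probe.gen unchanged, config.gen unchanged); reused cached 0 without running.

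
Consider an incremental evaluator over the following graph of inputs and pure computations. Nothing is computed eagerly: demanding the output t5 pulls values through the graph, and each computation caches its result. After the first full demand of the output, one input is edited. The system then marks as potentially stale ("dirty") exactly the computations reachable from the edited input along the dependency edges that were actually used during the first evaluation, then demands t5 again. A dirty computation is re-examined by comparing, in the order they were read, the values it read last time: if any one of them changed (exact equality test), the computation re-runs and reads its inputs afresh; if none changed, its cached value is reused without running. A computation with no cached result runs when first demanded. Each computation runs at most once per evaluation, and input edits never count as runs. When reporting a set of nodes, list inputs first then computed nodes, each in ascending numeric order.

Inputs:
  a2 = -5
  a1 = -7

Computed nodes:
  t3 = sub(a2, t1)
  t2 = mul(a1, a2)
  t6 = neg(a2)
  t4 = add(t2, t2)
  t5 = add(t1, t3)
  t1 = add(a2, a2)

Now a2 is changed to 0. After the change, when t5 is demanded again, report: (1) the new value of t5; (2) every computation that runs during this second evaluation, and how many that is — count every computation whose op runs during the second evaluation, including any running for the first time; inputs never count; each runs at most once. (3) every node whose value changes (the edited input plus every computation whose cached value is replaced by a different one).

t5 now evaluates to 0.
Run set: t1, t3, t5 (3 run).
Changed values: a2, t1, t3, t5.

Initial pass — values computed on the first demand:
  t1 = add(-5, -5) = -10
  t3 = sub(-5, -10) = 5
  t5 = add(-10, 5) = -5

Second demand — change propagation:
  t1: re-runs because a2 -5->0; a2 -5->0; new result 0.
  t3: re-runs because a2 -5->0; t1 -10->0; new result 0.
  t5: re-runs because t1 -10->0; t3 5->0; new result 0.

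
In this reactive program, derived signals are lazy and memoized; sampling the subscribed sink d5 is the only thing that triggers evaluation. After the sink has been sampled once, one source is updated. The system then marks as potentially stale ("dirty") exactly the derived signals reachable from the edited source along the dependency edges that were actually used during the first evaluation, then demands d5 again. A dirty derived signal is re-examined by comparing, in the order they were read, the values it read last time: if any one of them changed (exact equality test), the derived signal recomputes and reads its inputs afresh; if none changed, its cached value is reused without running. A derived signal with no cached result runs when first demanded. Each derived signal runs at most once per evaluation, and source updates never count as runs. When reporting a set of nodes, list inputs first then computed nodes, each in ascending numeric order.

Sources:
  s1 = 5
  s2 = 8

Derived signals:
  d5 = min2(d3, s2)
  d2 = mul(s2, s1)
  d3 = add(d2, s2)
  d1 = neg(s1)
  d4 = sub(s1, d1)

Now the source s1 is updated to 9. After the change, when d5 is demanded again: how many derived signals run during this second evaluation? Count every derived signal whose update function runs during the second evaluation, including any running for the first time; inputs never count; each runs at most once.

3 derived signals run: d2, d3, d5.

First demand of the output computes:
  d2 = mul(8, 5) = 40
  d3 = add(40, 8) = 48
  d5 = min2(48, 8) = 8

After the edit, cleaning proceeds:
  d2: a read changed (s1 5->9) — executes, giving 72.
  d3: a read changed (d2 40->72) — executes, giving 80.
  d5: a read changed (d3 48->80) — executes, giving 8 — identical to its old value.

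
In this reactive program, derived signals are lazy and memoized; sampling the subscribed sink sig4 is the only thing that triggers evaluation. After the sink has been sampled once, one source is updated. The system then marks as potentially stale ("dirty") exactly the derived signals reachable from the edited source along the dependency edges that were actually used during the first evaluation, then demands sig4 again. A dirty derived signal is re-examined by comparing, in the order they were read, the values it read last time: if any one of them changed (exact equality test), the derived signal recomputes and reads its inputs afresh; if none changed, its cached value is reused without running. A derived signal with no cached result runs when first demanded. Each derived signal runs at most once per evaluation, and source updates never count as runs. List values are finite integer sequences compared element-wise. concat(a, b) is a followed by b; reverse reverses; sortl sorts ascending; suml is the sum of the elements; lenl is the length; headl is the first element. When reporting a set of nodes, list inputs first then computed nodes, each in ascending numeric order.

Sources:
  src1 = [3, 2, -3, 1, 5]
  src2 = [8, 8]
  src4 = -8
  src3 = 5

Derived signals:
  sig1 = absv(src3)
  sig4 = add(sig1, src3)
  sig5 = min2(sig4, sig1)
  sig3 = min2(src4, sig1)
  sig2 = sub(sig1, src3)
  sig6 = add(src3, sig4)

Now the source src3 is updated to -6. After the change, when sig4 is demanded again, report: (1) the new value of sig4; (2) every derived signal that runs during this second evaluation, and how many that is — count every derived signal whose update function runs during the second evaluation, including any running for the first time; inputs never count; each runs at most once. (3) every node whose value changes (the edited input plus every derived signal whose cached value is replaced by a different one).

First demand of the output computes:
  sig1 = absv(5) = 5
  sig4 = add(5, 5) = 10

After the edit, cleaning proceeds:
  sig1: a read changed (src3 5->-6) — executes, giving 6.
  sig4: a read changed (sig1 5->6; src3 5->-6) — executes, giving 0.

Demanding sig4 again yields 0.
2 derived signals run: sig1, sig4.
The nodes whose values change: src3, sig1, sig4.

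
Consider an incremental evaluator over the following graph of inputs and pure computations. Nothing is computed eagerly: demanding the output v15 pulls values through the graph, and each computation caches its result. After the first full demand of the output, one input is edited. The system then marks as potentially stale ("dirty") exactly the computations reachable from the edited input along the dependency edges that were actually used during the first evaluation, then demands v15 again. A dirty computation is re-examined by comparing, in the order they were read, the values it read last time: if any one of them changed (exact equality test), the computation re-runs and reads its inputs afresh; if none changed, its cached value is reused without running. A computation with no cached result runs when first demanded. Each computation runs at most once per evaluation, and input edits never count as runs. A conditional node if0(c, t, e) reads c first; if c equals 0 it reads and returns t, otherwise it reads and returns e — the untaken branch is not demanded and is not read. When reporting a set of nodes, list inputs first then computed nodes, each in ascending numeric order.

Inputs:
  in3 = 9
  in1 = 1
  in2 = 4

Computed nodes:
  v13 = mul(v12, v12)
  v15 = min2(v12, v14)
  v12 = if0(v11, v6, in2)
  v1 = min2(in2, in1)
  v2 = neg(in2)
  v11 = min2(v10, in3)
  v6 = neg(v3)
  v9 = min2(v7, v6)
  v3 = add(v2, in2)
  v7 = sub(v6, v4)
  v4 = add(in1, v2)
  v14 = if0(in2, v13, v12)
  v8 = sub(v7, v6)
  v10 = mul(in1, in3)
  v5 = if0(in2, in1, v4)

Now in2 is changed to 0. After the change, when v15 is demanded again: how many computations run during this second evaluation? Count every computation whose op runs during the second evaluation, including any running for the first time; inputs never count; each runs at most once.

Run set: v12, v13, v14, v15 (4 run).
The important point: the flipped condition pulls in fresh nodes; v13 runs for the first time.

Initial pass — values computed on the first demand:
  v10 = mul(1, 9) = 9
  v11 = min2(9, 9) = 9
  v12 = if0(v11=9 -> else branch in2) = 4
  v14 = if0(in2=4 -> else branch v12) = 4
  v15 = min2(4, 4) = 4

Second demand — change propagation:
  v12: re-runs because in2 4->0; new result 0.
  v13: newly demanded (no cache) — executes and yields 0.
  v14: re-runs because in2 4->0; v12 4->0; new result 0.
  v15: re-runs because v12 4->0; v14 4->0; new result 0.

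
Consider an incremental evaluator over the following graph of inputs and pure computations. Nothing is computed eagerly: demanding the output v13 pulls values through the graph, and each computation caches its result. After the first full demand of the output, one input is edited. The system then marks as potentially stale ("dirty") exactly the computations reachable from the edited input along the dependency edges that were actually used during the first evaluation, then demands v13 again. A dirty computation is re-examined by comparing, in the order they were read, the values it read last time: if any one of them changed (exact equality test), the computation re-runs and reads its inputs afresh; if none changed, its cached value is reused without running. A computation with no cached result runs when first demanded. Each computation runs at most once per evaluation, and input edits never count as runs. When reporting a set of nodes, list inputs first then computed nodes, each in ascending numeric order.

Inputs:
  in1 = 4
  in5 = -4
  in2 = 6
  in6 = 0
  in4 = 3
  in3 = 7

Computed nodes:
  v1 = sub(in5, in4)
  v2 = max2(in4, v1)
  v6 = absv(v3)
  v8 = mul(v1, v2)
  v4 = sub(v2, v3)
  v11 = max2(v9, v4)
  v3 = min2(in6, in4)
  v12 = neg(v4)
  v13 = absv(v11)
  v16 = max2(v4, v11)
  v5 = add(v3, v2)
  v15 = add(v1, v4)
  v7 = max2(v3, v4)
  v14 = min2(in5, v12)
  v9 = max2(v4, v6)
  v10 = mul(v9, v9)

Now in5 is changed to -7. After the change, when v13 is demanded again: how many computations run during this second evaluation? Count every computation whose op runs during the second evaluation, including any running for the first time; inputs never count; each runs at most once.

Initial pass — values computed on the first demand:
  v1 = sub(-4, 3) = -7
  v2 = max2(3, -7) = 3
  v3 = min2(0, 3) = 0
  v4 = sub(3, 0) = 3
  v6 = absv(0) = 0
  v9 = max2(3, 0) = 3
  v11 = max2(3, 3) = 3
  v13 = absv(3) = 3

Second demand — change propagation:
  v1: re-runs because in5 -4->-7; new result -10.
  v2: re-runs because v1 -7->-10; new result 3 (unchanged).
  v4: re-examined; everything it read last time is the same (v2 unchanged, v3 unchanged) — cache 3 kept, no run.
  v9: re-examined; everything it read last time is the same (v4 unchanged, v6 unchanged) — cache 3 kept, no run.
  v11: re-examined; everything it read last time is the same (v9 unchanged, v4 unchanged) — cache 3 kept, no run.
  v13: re-examined; everything it read last time is the same (v11 unchanged) — cache 3 kept, no run.

The important point: v2 recomputes to an identical value, and the output ends up unchanged.

Run set: v1, v2 (2 run).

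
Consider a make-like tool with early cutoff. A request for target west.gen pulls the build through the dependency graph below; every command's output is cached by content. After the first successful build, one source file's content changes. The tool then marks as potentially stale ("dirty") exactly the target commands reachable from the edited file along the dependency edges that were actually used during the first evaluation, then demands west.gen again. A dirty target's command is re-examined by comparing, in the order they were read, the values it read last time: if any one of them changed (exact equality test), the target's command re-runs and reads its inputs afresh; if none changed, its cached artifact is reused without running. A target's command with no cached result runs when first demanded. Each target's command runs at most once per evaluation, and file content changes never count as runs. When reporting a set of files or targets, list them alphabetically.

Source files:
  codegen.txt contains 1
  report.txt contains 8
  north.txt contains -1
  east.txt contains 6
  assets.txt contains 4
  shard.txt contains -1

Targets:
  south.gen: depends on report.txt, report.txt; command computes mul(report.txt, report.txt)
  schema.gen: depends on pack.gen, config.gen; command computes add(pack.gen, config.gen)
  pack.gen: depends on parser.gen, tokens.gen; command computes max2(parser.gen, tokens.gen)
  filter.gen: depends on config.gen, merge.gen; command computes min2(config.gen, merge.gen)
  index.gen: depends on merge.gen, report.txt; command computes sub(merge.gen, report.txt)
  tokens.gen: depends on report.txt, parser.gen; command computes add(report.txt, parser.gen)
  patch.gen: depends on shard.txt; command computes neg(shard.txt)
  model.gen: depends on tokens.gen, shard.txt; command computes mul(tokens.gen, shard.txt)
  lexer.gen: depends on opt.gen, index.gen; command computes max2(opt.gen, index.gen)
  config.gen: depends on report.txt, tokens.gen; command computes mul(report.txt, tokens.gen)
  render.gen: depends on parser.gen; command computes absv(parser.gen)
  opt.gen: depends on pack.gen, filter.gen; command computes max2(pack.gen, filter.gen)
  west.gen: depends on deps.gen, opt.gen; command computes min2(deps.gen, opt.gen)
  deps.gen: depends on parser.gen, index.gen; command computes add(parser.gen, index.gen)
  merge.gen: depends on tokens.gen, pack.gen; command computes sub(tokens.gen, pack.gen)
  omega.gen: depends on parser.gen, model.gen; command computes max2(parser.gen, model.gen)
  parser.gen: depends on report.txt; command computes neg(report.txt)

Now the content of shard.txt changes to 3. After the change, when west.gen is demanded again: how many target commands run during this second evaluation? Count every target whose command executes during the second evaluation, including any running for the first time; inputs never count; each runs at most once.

0 target commands run: none.
Note the shortcut — shard.txt feeds only undemanded nodes, so no recomputation happens.

First demand of the output computes:
  parser.gen = neg(8) = -8
  tokens.gen = add(8, -8) = 0
  config.gen = mul(8, 0) = 0
  pack.gen = max2(-8, 0) = 0
  merge.gen = sub(0, 0) = 0
  filter.gen = min2(0, 0) = 0
  index.gen = sub(0, 8) = -8
  deps.gen = add(-8, -8) = -16
  opt.gen = max2(0, 0) = 0
  west.gen = min2(-16, 0) = -16

After the edit, cleaning proceeds:
  shard.txt only reaches undemanded nodes; the second demand re-runs nothing.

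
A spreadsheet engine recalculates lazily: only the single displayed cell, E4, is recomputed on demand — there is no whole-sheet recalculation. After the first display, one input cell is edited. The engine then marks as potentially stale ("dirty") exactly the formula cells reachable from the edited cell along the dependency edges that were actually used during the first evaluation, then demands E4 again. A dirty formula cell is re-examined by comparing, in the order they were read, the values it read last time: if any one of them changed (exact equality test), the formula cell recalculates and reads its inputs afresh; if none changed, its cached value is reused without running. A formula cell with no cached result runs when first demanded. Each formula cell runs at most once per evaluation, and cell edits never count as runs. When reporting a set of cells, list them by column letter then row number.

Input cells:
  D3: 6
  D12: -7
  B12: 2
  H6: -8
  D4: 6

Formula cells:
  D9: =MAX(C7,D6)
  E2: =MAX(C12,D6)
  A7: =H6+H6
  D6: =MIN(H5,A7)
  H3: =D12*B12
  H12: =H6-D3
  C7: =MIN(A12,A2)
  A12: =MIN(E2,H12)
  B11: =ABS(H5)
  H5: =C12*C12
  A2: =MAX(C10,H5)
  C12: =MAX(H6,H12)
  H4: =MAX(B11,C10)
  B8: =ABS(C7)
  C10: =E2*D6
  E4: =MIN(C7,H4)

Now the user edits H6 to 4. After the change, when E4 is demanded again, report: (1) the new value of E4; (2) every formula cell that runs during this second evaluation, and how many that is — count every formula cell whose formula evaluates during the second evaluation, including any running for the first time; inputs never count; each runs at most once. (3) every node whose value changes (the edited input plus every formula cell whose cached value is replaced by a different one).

New value of E4: -2.
Formula cells that run: A2, A7, A12, B11, C7, C10, C12, D6, E2, E4, H4, H5, H12 — 13 in total.
Values that change: A2, A7, A12, B11, C7, C10, C12, D6, E2, E4, H4, H5, H6, H12.

First evaluation (everything demanded from the output):
  A7 = -8 + -8 = -16
  H12 = -8 - 6 = -14
  C12 = MAX(-8, -14) = -8
  H5 = -8 * -8 = 64
  B11 = ABS(64) = 64
  D6 = MIN(64, -16) = -16
  E2 = MAX(-8, -16) = -8
  A12 = MIN(-8, -14) = -14
  C10 = -8 * -16 = 128
  A2 = MAX(128, 64) = 128
  C7 = MIN(-14, 128) = -14
  H4 = MAX(64, 128) = 128
  E4 = MIN(-14, 128) = -14

Propagation after the edit:
  A7: runs — H6 -8->4; H6 -8->4; result 8.
  H12: runs — H6 -8->4; result -2.
  C12: runs — H6 -8->4; H12 -14->-2; result 4.
  H5: runs — C12 -8->4; C12 -8->4; result 16.
  B11: runs — H5 64->16; result 16.
  D6: runs — H5 64->16; A7 -16->8; result 8.
  E2: runs — C12 -8->4; D6 -16->8; result 8.
  A12: runs — E2 -8->8; H12 -14->-2; result -2.
  C10: runs — E2 -8->8; D6 -16->8; result 64.
  A2: runs — C10 128->64; H5 64->16; result 64.
  C7: runs — A12 -14->-2; A2 128->64; result -2.
  H4: runs — B11 64->16; C10 128->64; result 64.
  E4: runs — C7 -14->-2; H4 128->64; result -2.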